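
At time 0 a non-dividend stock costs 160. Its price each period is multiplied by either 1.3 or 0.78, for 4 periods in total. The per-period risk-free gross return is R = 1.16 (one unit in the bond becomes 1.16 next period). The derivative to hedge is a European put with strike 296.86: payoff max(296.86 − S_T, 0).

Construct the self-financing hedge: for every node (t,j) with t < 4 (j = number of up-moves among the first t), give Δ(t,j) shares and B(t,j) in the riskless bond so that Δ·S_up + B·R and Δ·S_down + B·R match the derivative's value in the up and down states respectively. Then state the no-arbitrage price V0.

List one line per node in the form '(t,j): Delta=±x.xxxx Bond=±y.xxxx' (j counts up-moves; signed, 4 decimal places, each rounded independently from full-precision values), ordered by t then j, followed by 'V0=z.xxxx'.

(0,0): Delta=-0.5189 Bond=112.1883
(1,0): Delta=-1.0000 Bond=190.1856
(1,1): Delta=-0.4125 Bond=108.0158
(2,0): Delta=-1.0000 Bond=220.6153
(2,1): Delta=-1.0000 Bond=220.6153
(2,2): Delta=-0.2826 Bond=90.1815
(3,0): Delta=-1.0000 Bond=255.9138
(3,1): Delta=-1.0000 Bond=255.9138
(3,2): Delta=-1.0000 Bond=255.9138
(3,3): Delta=-0.1240 Bond=48.8672
V0=29.1719

Since d<R<u, set p* = (R−d)/(u−d) = 0.7308; price each node as the discounted p*-expectation of its children.
Terminal payoffs: V(4,0)=237.6359, V(4,1)=198.1532, V(4,2)=132.3486, V(4,3)=22.6744, V(4,4)=0.0000
(3,0): S=75.9283. Δ = (V_up−V_dn)/(S_up−S_dn) = (198.1532−237.6359)/(98.7068−59.2241) = -1.0000. V = [p*·198.1532 + (1−p*)·237.6359]/1.16 = 179.9855. B = V − Δ·S = 255.9138.
(3,1): S=126.5472. Δ = (V_up−V_dn)/(S_up−S_dn) = (132.3486−198.1532)/(164.5114−98.7068) = -1.0000. V = [p*·132.3486 + (1−p*)·198.1532]/1.16 = 129.3666. B = V − Δ·S = 255.9138.
(3,2): S=210.9120. Δ = (V_up−V_dn)/(S_up−S_dn) = (22.6744−132.3486)/(274.1856−164.5114) = -1.0000. V = [p*·22.6744 + (1−p*)·132.3486]/1.16 = 45.0018. B = V − Δ·S = 255.9138.
(3,3): S=351.5200. Δ = (V_up−V_dn)/(S_up−S_dn) = (0.0000−22.6744)/(456.9760−274.1856) = -0.1240. V = [p*·0.0000 + (1−p*)·22.6744]/1.16 = 5.2626. B = V − Δ·S = 48.8672.
(2,0): S=97.3440. Δ = (V_up−V_dn)/(S_up−S_dn) = (129.3666−179.9855)/(126.5472−75.9283) = -1.0000. V = [p*·129.3666 + (1−p*)·179.9855]/1.16 = 123.2713. B = V − Δ·S = 220.6153.
(2,1): S=162.2400. Δ = (V_up−V_dn)/(S_up−S_dn) = (45.0018−129.3666)/(210.9120−126.5472) = -1.0000. V = [p*·45.0018 + (1−p*)·129.3666]/1.16 = 58.3753. B = V − Δ·S = 220.6153.
(2,2): S=270.4000. Δ = (V_up−V_dn)/(S_up−S_dn) = (5.2626−45.0018)/(351.5200−210.9120) = -0.2826. V = [p*·5.2626 + (1−p*)·45.0018]/1.16 = 13.7600. B = V − Δ·S = 90.1815.
(1,0): S=124.8000. Δ = (V_up−V_dn)/(S_up−S_dn) = (58.3753−123.2713)/(162.2400−97.3440) = -1.0000. V = [p*·58.3753 + (1−p*)·123.2713]/1.16 = 65.3856. B = V − Δ·S = 190.1856.
(1,1): S=208.0000. Δ = (V_up−V_dn)/(S_up−S_dn) = (13.7600−58.3753)/(270.4000−162.2400) = -0.4125. V = [p*·13.7600 + (1−p*)·58.3753]/1.16 = 22.2171. B = V − Δ·S = 108.0158.
(0,0): S=160.0000. Δ = (V_up−V_dn)/(S_up−S_dn) = (22.2171−65.3856)/(208.0000−124.8000) = -0.5189. V = [p*·22.2171 + (1−p*)·65.3856]/1.16 = 29.1719. B = V − Δ·S = 112.1883.
The time-0 hedge costs 29.1719, which is the no-arbitrage price.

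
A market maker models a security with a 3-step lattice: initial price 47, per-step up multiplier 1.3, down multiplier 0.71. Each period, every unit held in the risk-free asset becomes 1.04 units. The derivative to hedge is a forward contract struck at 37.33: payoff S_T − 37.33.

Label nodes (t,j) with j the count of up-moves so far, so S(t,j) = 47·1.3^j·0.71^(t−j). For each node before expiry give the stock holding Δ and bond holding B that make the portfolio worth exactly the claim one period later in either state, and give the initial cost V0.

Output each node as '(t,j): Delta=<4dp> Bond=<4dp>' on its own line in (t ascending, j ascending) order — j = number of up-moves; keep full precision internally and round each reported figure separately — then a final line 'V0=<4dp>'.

(0,0): Delta=1.0000 Bond=-33.1862
(1,0): Delta=1.0000 Bond=-34.5137
(1,1): Delta=1.0000 Bond=-34.5137
(2,0): Delta=1.0000 Bond=-35.8942
(2,1): Delta=1.0000 Bond=-35.8942
(2,2): Delta=1.0000 Bond=-35.8942
V0=13.8138

Under the risk-neutral measure, an up-move has probability p* = (R−d)/(u−d) = 0.5593 and values discount at R = 1.04.
At expiry t=3: V(3,0)=-20.5082, V(3,1)=-6.5295, V(3,2)=19.0653, V(3,3)=65.9290
(2,0): S=23.6927. Δ = (V_up−V_dn)/(S_up−S_dn) = (-6.5295−-20.5082)/(30.8005−16.8218) = 1.0000. V = [p*·-6.5295 + (1−p*)·-20.5082]/1.04 = -12.2015. B = V − Δ·S = -35.8942.
(2,1): S=43.3810. Δ = (V_up−V_dn)/(S_up−S_dn) = (19.0653−-6.5295)/(56.3953−30.8005) = 1.0000. V = [p*·19.0653 + (1−p*)·-6.5295]/1.04 = 7.4868. B = V − Δ·S = -35.8942.
(2,2): S=79.4300. Δ = (V_up−V_dn)/(S_up−S_dn) = (65.9290−19.0653)/(103.2590−56.3953) = 1.0000. V = [p*·65.9290 + (1−p*)·19.0653]/1.04 = 43.5358. B = V − Δ·S = -35.8942.
(1,0): S=33.3700. Δ = (V_up−V_dn)/(S_up−S_dn) = (7.4868−-12.2015)/(43.3810−23.6927) = 1.0000. V = [p*·7.4868 + (1−p*)·-12.2015]/1.04 = -1.1437. B = V − Δ·S = -34.5137.
(1,1): S=61.1000. Δ = (V_up−V_dn)/(S_up−S_dn) = (43.5358−7.4868)/(79.4300−43.3810) = 1.0000. V = [p*·43.5358 + (1−p*)·7.4868]/1.04 = 26.5863. B = V − Δ·S = -34.5137.
(0,0): S=47.0000. Δ = (V_up−V_dn)/(S_up−S_dn) = (26.5863−-1.1437)/(61.1000−33.3700) = 1.0000. V = [p*·26.5863 + (1−p*)·-1.1437]/1.04 = 13.8138. B = V − Δ·S = -33.1862.
Root portfolio cost Δ·47+B reproduces V0=13.8138.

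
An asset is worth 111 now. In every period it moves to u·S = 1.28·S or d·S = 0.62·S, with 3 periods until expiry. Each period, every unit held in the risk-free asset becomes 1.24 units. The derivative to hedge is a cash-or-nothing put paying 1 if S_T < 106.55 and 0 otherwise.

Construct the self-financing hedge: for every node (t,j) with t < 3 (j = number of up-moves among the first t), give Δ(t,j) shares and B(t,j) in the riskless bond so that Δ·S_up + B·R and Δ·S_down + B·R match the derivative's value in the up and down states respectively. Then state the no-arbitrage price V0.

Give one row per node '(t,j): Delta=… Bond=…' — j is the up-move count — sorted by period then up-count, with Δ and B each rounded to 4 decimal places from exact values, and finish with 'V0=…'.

(0,0): Delta=-0.0010 Bond=0.1177
(1,0): Delta=-0.0167 Bond=1.2243
(1,1): Delta=-0.0005 Bond=0.0764
(2,0): Delta=0.0000 Bond=0.8065
(2,1): Delta=-0.0172 Bond=1.5640
(2,2): Delta=0.0000 Bond=0.0000
V0=0.0055

Under the risk-neutral measure, an up-move has probability p* = (R−d)/(u−d) = 0.9394 and values discount at R = 1.24.
Terminal payoffs: V(3,0)=1.0000, V(3,1)=1.0000, V(3,2)=0.0000, V(3,3)=0.0000
Node (2,0) S=42.6684: V=(p*·1.0000+(1−p*)·1.0000)/1.24=0.8065; Δ=(1.0000−1.0000)/(54.6156−26.4544)=0.0000; B=V−Δ·S=0.8065
Node (2,1) S=88.0896: V=(p*·0.0000+(1−p*)·1.0000)/1.24=0.0489; Δ=(0.0000−1.0000)/(112.7547−54.6156)=-0.0172; B=V−Δ·S=1.5640
Node (2,2) S=181.8624: V=(p*·0.0000+(1−p*)·0.0000)/1.24=0.0000; Δ=(0.0000−0.0000)/(232.7839−112.7547)=0.0000; B=V−Δ·S=0.0000
Node (1,0) S=68.8200: V=(p*·0.0489+(1−p*)·0.8065)/1.24=0.0764; Δ=(0.0489−0.8065)/(88.0896−42.6684)=-0.0167; B=V−Δ·S=1.2243
Node (1,1) S=142.0800: V=(p*·0.0000+(1−p*)·0.0489)/1.24=0.0024; Δ=(0.0000−0.0489)/(181.8624−88.0896)=-0.0005; B=V−Δ·S=0.0764
Node (0,0) S=111.0000: V=(p*·0.0024+(1−p*)·0.0764)/1.24=0.0055; Δ=(0.0024−0.0764)/(142.0800−68.8200)=-0.0010; B=V−Δ·S=0.1177
Self-financing check: at every node Δ·S+B equals the discounted successor values.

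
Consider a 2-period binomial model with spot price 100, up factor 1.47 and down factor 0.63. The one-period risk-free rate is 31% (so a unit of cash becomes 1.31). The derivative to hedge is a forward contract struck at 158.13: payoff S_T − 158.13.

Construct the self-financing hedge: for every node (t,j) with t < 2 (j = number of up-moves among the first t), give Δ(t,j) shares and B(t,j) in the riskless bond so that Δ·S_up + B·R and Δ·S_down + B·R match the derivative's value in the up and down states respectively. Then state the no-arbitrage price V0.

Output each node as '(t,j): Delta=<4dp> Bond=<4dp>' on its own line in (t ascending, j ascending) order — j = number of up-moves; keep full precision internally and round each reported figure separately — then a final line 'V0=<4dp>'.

No-arbitrage ⇒ martingale measure with p* = (R−d)/(u−d) = 0.8095.
Terminal values V(2,·): V(2,0)=-118.4400, V(2,1)=-65.5200, V(2,2)=57.9600
  t=1,j=0: stock 63.0000 → up 92.6100 (V=-65.5200), down 39.6900 (V=-118.4400). Price -57.7099; hedge Δ=1.0000, bond B=-120.7099.
  t=1,j=1: stock 147.0000 → up 216.0900 (V=57.9600), down 92.6100 (V=-65.5200). Price 26.2901; hedge Δ=1.0000, bond B=-120.7099.
  t=0,j=0: stock 100.0000 → up 147.0000 (V=26.2901), down 63.0000 (V=-57.7099). Price 7.8550; hedge Δ=1.0000, bond B=-92.1450.
Self-financing check: at every node Δ·S+B equals the discounted successor values.

(0,0): Delta=1.0000 Bond=-92.1450
(1,0): Delta=1.0000 Bond=-120.7099
(1,1): Delta=1.0000 Bond=-120.7099
V0=7.8550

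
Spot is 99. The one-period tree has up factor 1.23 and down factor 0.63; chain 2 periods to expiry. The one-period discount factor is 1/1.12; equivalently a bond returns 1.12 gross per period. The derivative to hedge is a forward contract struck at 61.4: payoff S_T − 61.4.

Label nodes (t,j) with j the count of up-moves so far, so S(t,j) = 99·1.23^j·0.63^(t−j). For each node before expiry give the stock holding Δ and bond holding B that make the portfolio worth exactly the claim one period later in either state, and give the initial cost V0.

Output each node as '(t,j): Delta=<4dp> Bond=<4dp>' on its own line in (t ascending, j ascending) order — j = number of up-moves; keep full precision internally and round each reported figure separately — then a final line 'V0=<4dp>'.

Since d<R<u, set p* = (R−d)/(u−d) = 0.8167; price each node as the discounted p*-expectation of its children.
Terminal values V(2,·): V(2,0)=-22.1069, V(2,1)=15.3151, V(2,2)=88.3771
Node (1,0) S=62.3700: V=(p*·15.3151+(1−p*)·-22.1069)/1.12=7.5486; Δ=(15.3151−-22.1069)/(76.7151−39.2931)=1.0000; B=V−Δ·S=-54.8214
Node (1,1) S=121.7700: V=(p*·88.3771+(1−p*)·15.3151)/1.12=66.9486; Δ=(88.3771−15.3151)/(149.7771−76.7151)=1.0000; B=V−Δ·S=-54.8214
Node (0,0) S=99.0000: V=(p*·66.9486+(1−p*)·7.5486)/1.12=50.0523; Δ=(66.9486−7.5486)/(121.7700−62.3700)=1.0000; B=V−Δ·S=-48.9477
The time-0 hedge costs 50.0523, which is the no-arbitrage price.

(0,0): Delta=1.0000 Bond=-48.9477
(1,0): Delta=1.0000 Bond=-54.8214
(1,1): Delta=1.0000 Bond=-54.8214
V0=50.0523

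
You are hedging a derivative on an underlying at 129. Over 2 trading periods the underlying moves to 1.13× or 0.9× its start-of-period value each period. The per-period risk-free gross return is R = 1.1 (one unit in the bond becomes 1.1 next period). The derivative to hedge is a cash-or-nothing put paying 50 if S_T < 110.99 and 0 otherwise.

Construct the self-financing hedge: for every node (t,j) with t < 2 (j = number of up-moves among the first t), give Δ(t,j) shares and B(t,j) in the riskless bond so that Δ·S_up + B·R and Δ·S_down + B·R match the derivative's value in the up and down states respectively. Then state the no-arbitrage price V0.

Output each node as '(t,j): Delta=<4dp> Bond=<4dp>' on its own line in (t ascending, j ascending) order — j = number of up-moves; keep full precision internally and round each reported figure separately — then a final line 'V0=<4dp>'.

Since d<R<u, set p* = (R−d)/(u−d) = 0.8696; price each node as the discounted p*-expectation of its children.
Terminal payoffs: V(2,0)=50.0000, V(2,1)=0.0000, V(2,2)=0.0000
Node (1,0) S=116.1000: V=(p*·0.0000+(1−p*)·50.0000)/1.1=5.9289; Δ=(0.0000−50.0000)/(131.1930−104.4900)=-1.8724; B=V−Δ·S=223.3202
Node (1,1) S=145.7700: V=(p*·0.0000+(1−p*)·0.0000)/1.1=0.0000; Δ=(0.0000−0.0000)/(164.7201−131.1930)=0.0000; B=V−Δ·S=0.0000
Node (0,0) S=129.0000: V=(p*·0.0000+(1−p*)·5.9289)/1.1=0.7030; Δ=(0.0000−5.9289)/(145.7700−116.1000)=-0.1998; B=V−Δ·S=26.4807
The time-0 hedge costs 0.7030, which is the no-arbitrage price.

(0,0): Delta=-0.1998 Bond=26.4807
(1,0): Delta=-1.8724 Bond=223.3202
(1,1): Delta=0.0000 Bond=0.0000
V0=0.7030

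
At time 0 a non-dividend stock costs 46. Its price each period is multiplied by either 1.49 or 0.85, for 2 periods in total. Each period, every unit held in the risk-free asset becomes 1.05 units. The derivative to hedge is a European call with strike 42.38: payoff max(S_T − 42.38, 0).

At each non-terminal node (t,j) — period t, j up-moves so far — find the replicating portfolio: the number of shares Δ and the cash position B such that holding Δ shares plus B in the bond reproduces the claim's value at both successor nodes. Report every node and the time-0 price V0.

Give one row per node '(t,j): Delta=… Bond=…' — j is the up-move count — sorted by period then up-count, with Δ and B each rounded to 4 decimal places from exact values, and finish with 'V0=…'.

No-arbitrage ⇒ martingale measure with p* = (R−d)/(u−d) = 0.3125.
At expiry t=2: V(2,0)=0.0000, V(2,1)=15.8790, V(2,2)=59.7446
  t=1,j=0: stock 39.1000 → up 58.2590 (V=15.8790), down 33.2350 (V=0.0000). Price 4.7259; hedge Δ=0.6346, bond B=-20.0850.
  t=1,j=1: stock 68.5400 → up 102.1246 (V=59.7446), down 58.2590 (V=15.8790). Price 28.1781; hedge Δ=1.0000, bond B=-40.3619.
  t=0,j=0: stock 46.0000 → up 68.5400 (V=28.1781), down 39.1000 (V=4.7259). Price 11.4807; hedge Δ=0.7966, bond B=-25.1634.
Root portfolio cost Δ·46+B reproduces V0=11.4807.

(0,0): Delta=0.7966 Bond=-25.1634
(1,0): Delta=0.6346 Bond=-20.0850
(1,1): Delta=1.0000 Bond=-40.3619
V0=11.4807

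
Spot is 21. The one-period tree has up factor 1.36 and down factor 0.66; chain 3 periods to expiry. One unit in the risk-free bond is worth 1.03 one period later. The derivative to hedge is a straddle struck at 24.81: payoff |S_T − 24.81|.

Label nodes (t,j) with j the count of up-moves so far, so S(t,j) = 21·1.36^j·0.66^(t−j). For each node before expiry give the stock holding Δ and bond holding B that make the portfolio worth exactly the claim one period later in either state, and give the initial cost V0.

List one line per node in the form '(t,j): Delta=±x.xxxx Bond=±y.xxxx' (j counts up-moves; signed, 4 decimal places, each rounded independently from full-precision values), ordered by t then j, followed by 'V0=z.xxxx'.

(0,0): Delta=0.0269 Bond=9.3079
(1,0): Delta=-0.9127 Bond=22.6103
(1,1): Delta=0.4336 Bond=-2.0280
(2,0): Delta=-1.0000 Bond=24.0874
(2,1): Delta=-0.8749 Bond=22.5761
(2,2): Delta=1.0000 Bond=-24.0874
V0=9.8737

Under the risk-neutral measure, an up-move has probability p* = (R−d)/(u−d) = 0.5286 and values discount at R = 1.03.
Payoff layer (t=3): V(3,0)=18.7726, V(3,1)=12.3693, V(3,2)=0.8255, V(3,3)=28.0146
(2,0): S=9.1476. Δ = (V_up−V_dn)/(S_up−S_dn) = (12.3693−18.7726)/(12.4407−6.0374) = -1.0000. V = [p*·12.3693 + (1−p*)·18.7726]/1.03 = 14.9398. B = V − Δ·S = 24.0874.
(2,1): S=18.8496. Δ = (V_up−V_dn)/(S_up−S_dn) = (0.8255−12.3693)/(25.6355−12.4407) = -0.8749. V = [p*·0.8255 + (1−p*)·12.3693]/1.03 = 6.0850. B = V − Δ·S = 22.5761.
(2,2): S=38.8416. Δ = (V_up−V_dn)/(S_up−S_dn) = (28.0146−0.8255)/(52.8246−25.6355) = 1.0000. V = [p*·28.0146 + (1−p*)·0.8255]/1.03 = 14.7542. B = V − Δ·S = -24.0874.
(1,0): S=13.8600. Δ = (V_up−V_dn)/(S_up−S_dn) = (6.0850−14.9398)/(18.8496−9.1476) = -0.9127. V = [p*·6.0850 + (1−p*)·14.9398]/1.03 = 9.9606. B = V − Δ·S = 22.6103.
(1,1): S=28.5600. Δ = (V_up−V_dn)/(S_up−S_dn) = (14.7542−6.0850)/(38.8416−18.8496) = 0.4336. V = [p*·14.7542 + (1−p*)·6.0850]/1.03 = 10.3566. B = V − Δ·S = -2.0280.
(0,0): S=21.0000. Δ = (V_up−V_dn)/(S_up−S_dn) = (10.3566−9.9606)/(28.5600−13.8600) = 0.0269. V = [p*·10.3566 + (1−p*)·9.9606]/1.03 = 9.8737. B = V − Δ·S = 9.3079.
Each (Δ,B) replicates both successor values, so the strategy is self-financing and V0 is arbitrage-free.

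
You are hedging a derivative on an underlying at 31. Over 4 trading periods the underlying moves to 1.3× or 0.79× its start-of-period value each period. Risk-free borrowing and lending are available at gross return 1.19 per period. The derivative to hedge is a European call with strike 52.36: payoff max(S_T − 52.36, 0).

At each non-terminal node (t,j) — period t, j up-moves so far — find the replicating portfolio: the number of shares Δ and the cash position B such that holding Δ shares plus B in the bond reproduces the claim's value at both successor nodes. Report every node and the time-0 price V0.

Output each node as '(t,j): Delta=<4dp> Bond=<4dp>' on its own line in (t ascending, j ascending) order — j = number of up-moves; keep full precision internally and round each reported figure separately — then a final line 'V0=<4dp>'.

(0,0): Delta=0.6506 Bond=-13.0415
(1,0): Delta=0.0502 Bond=-0.8168
(1,1): Delta=0.7509 Bond=-19.5627
(2,0): Delta=0.0000 Bond=0.0000
(2,1): Delta=0.0586 Bond=-1.2393
(2,2): Delta=0.8666 Bond=-29.3406
(3,0): Delta=0.0000 Bond=0.0000
(3,1): Delta=0.0000 Bond=0.0000
(3,2): Delta=0.0684 Bond=-1.8803
(3,3): Delta=1.0000 Bond=-44.0000
V0=7.1268

Since d<R<u, set p* = (R−d)/(u−d) = 0.7843; price each node as the discounted p*-expectation of its children.
At expiry t=4: V(4,0)=0.0000, V(4,1)=0.0000, V(4,2)=0.0000, V(4,3)=1.4445, V(4,4)=36.1791
  t=3,j=0: stock 15.2842 → up 19.8695 (V=0.0000), down 12.0745 (V=0.0000). Price 0.0000; hedge Δ=0.0000, bond B=0.0000.
  t=3,j=1: stock 25.1512 → up 32.6966 (V=0.0000), down 19.8695 (V=0.0000). Price 0.0000; hedge Δ=0.0000, bond B=0.0000.
  t=3,j=2: stock 41.3881 → up 53.8045 (V=1.4445), down 32.6966 (V=0.0000). Price 0.9521; hedge Δ=0.0684, bond B=-1.8803.
  t=3,j=3: stock 68.1070 → up 88.5391 (V=36.1791), down 53.8045 (V=1.4445). Price 24.1070; hedge Δ=1.0000, bond B=-44.0000.
  t=2,j=0: stock 19.3471 → up 25.1512 (V=0.0000), down 15.2842 (V=0.0000). Price 0.0000; hedge Δ=0.0000, bond B=0.0000.
  t=2,j=1: stock 31.8370 → up 41.3881 (V=0.9521), down 25.1512 (V=0.0000). Price 0.6275; hedge Δ=0.0586, bond B=-1.2393.
  t=2,j=2: stock 52.3900 → up 68.1070 (V=24.1070), down 41.3881 (V=0.9521). Price 16.0612; hedge Δ=0.8666, bond B=-29.3406.
  t=1,j=0: stock 24.4900 → up 31.8370 (V=0.6275), down 19.3471 (V=0.0000). Price 0.4136; hedge Δ=0.0502, bond B=-0.8168.
  t=1,j=1: stock 40.3000 → up 52.3900 (V=16.0612), down 31.8370 (V=0.6275). Price 10.6994; hedge Δ=0.7509, bond B=-19.5627.
  t=0,j=0: stock 31.0000 → up 40.3000 (V=10.6994), down 24.4900 (V=0.4136). Price 7.1268; hedge Δ=0.6506, bond B=-13.0415.
Self-financing check: at every node Δ·S+B equals the discounted successor values.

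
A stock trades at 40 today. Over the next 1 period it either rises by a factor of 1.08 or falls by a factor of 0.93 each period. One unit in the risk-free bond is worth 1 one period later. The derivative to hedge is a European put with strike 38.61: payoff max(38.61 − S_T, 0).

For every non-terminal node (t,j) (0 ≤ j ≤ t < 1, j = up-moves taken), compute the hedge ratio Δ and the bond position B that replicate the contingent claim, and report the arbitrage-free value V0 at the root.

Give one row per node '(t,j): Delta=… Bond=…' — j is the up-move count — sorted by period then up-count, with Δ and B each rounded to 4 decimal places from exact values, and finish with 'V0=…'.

(0,0): Delta=-0.2350 Bond=10.1520
V0=0.7520

No-arbitrage ⇒ martingale measure with p* = (R−d)/(u−d) = 0.4667.
Terminal payoffs: V(1,0)=1.4100, V(1,1)=0.0000
Node (0,0) S=40.0000: V=(p*·0.0000+(1−p*)·1.4100)/1=0.7520; Δ=(0.0000−1.4100)/(43.2000−37.2000)=-0.2350; B=V−Δ·S=10.1520
The time-0 hedge costs 0.7520, which is the no-arbitrage price.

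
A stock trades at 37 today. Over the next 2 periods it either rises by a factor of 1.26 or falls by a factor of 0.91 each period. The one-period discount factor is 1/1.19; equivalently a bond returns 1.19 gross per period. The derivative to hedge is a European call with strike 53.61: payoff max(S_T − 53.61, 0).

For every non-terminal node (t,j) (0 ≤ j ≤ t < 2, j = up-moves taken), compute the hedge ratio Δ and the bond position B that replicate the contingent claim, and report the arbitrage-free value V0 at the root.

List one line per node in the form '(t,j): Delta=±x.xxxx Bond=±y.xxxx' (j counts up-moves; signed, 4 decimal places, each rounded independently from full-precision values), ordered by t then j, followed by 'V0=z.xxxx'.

Under the risk-neutral measure, an up-move has probability p* = (R−d)/(u−d) = 0.8000 and values discount at R = 1.19.
Terminal values V(2,·): V(2,0)=0.0000, V(2,1)=0.0000, V(2,2)=5.1312
(1,0): S=33.6700. Δ = (V_up−V_dn)/(S_up−S_dn) = (0.0000−0.0000)/(42.4242−30.6397) = 0.0000. V = [p*·0.0000 + (1−p*)·0.0000]/1.19 = 0.0000. B = V − Δ·S = 0.0000.
(1,1): S=46.6200. Δ = (V_up−V_dn)/(S_up−S_dn) = (5.1312−0.0000)/(58.7412−42.4242) = 0.3145. V = [p*·5.1312 + (1−p*)·0.0000]/1.19 = 3.4495. B = V − Δ·S = -11.2110.
(0,0): S=37.0000. Δ = (V_up−V_dn)/(S_up−S_dn) = (3.4495−0.0000)/(46.6200−33.6700) = 0.2664. V = [p*·3.4495 + (1−p*)·0.0000]/1.19 = 2.3190. B = V − Δ·S = -7.5368.
Self-financing check: at every node Δ·S+B equals the discounted successor values.

(0,0): Delta=0.2664 Bond=-7.5368
(1,0): Delta=0.0000 Bond=0.0000
(1,1): Delta=0.3145 Bond=-11.2110
V0=2.3190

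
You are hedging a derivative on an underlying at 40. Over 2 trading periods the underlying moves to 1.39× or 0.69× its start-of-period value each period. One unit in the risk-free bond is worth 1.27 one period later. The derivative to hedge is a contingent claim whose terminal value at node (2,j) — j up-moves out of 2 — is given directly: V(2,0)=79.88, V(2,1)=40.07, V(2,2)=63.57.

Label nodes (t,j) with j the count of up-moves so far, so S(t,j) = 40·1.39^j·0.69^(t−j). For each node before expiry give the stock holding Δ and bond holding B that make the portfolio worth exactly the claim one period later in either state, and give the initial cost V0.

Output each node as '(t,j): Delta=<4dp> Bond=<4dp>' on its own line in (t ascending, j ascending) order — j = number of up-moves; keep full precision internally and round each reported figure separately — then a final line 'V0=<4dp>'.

(0,0): Delta=0.3556 Bond=21.3456
(1,0): Delta=-2.0606 Bond=93.7963
(1,1): Delta=0.6038 Bond=13.3116
V0=35.5716

Since d<R<u, set p* = (R−d)/(u−d) = 0.8286; price each node as the discounted p*-expectation of its children.
Terminal values V(2,·): V(2,0)=79.8800, V(2,1)=40.0700, V(2,2)=63.5700
(1,0): S=27.6000. Δ = (V_up−V_dn)/(S_up−S_dn) = (40.0700−79.8800)/(38.3640−19.0440) = -2.0606. V = [p*·40.0700 + (1−p*)·79.8800]/1.27 = 36.9249. B = V − Δ·S = 93.7963.
(1,1): S=55.6000. Δ = (V_up−V_dn)/(S_up−S_dn) = (63.5700−40.0700)/(77.2840−38.3640) = 0.6038. V = [p*·63.5700 + (1−p*)·40.0700]/1.27 = 46.8830. B = V − Δ·S = 13.3116.
(0,0): S=40.0000. Δ = (V_up−V_dn)/(S_up−S_dn) = (46.8830−36.9249)/(55.6000−27.6000) = 0.3556. V = [p*·46.8830 + (1−p*)·36.9249]/1.27 = 35.5716. B = V − Δ·S = 21.3456.
Each (Δ,B) replicates both successor values, so the strategy is self-financing and V0 is arbitrage-free.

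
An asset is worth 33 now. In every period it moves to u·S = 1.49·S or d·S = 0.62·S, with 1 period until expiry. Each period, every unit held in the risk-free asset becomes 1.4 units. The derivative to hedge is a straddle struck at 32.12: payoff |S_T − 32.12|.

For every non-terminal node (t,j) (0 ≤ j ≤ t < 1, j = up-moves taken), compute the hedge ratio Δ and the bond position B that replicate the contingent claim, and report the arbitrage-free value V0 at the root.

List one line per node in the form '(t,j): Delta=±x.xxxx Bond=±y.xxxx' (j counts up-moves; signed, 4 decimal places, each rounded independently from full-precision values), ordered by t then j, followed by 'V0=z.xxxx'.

(0,0): Delta=0.1877 Bond=5.5849
V0=11.7803

Since d<R<u, set p* = (R−d)/(u−d) = 0.8966; price each node as the discounted p*-expectation of its children.
Terminal payoffs: V(1,0)=11.6600, V(1,1)=17.0500
(0,0): S=33.0000. Δ = (V_up−V_dn)/(S_up−S_dn) = (17.0500−11.6600)/(49.1700−20.4600) = 0.1877. V = [p*·17.0500 + (1−p*)·11.6600]/1.4 = 11.7803. B = V − Δ·S = 5.5849.
The time-0 hedge costs 11.7803, which is the no-arbitrage price.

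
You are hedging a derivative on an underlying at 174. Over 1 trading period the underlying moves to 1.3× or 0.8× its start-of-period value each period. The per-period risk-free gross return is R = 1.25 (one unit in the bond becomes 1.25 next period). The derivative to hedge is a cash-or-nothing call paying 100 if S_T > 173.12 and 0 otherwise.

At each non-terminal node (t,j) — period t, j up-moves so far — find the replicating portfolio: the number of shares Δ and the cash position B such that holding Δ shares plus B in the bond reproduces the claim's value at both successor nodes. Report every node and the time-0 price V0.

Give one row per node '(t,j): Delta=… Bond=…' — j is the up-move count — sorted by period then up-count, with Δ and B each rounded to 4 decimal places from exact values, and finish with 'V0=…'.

Under the risk-neutral measure, an up-move has probability p* = (R−d)/(u−d) = 0.9000 and values discount at R = 1.25.
Terminal values V(1,·): V(1,0)=0.0000, V(1,1)=100.0000
Node (0,0) S=174.0000: V=(p*·100.0000+(1−p*)·0.0000)/1.25=72.0000; Δ=(100.0000−0.0000)/(226.2000−139.2000)=1.1494; B=V−Δ·S=-128.0000
Root portfolio cost Δ·174+B reproduces V0=72.0000.

(0,0): Delta=1.1494 Bond=-128.0000
V0=72.0000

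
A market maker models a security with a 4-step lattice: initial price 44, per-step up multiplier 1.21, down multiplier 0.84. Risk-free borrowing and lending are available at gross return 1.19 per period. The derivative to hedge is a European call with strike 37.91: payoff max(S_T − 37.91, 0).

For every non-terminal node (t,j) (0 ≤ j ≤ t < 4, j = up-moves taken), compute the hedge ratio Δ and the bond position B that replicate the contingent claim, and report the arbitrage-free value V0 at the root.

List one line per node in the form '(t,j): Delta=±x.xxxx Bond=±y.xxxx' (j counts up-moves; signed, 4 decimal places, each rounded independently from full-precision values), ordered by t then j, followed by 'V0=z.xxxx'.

(0,0): Delta=0.9980 Bond=-18.8156
(1,0): Delta=0.9650 Bond=-21.1696
(1,1): Delta=0.9993 Bond=-22.4604
(2,0): Delta=0.5221 Bond=-11.4422
(2,1): Delta=0.9826 Bond=-25.9775
(2,2): Delta=1.0000 Bond=-26.7707
(3,0): Delta=0.0000 Bond=0.0000
(3,1): Delta=0.5428 Bond=-14.3943
(3,2): Delta=1.0000 Bond=-31.8571
(3,3): Delta=1.0000 Bond=-31.8571
V0=25.0974

Since d<R<u, set p* = (R−d)/(u−d) = 0.9459; price each node as the discounted p*-expectation of its children.
Terminal values V(4,·): V(4,0)=0.0000, V(4,1)=0.0000, V(4,2)=7.5450, V(4,3)=27.5669, V(4,4)=56.4079
Node (3,0) S=26.0790: V=(p*·0.0000+(1−p*)·0.0000)/1.19=0.0000; Δ=(0.0000−0.0000)/(31.5556−21.9063)=0.0000; B=V−Δ·S=0.0000
Node (3,1) S=37.5661: V=(p*·7.5450+(1−p*)·0.0000)/1.19=5.9976; Δ=(7.5450−0.0000)/(45.4550−31.5556)=0.5428; B=V−Δ·S=-14.3943
Node (3,2) S=54.1131: V=(p*·27.5669+(1−p*)·7.5450)/1.19=22.2560; Δ=(27.5669−7.5450)/(65.4769−45.4550)=1.0000; B=V−Δ·S=-31.8571
Node (3,3) S=77.9487: V=(p*·56.4079+(1−p*)·27.5669)/1.19=46.0915; Δ=(56.4079−27.5669)/(94.3179−65.4769)=1.0000; B=V−Δ·S=-31.8571
Node (2,0) S=31.0464: V=(p*·5.9976+(1−p*)·0.0000)/1.19=4.7676; Δ=(5.9976−0.0000)/(37.5661−26.0790)=0.5221; B=V−Δ·S=-11.4422
Node (2,1) S=44.7216: V=(p*·22.2560+(1−p*)·5.9976)/1.19=17.9640; Δ=(22.2560−5.9976)/(54.1131−37.5661)=0.9826; B=V−Δ·S=-25.9775
Node (2,2) S=64.4204: V=(p*·46.0915+(1−p*)·22.2560)/1.19=37.6497; Δ=(46.0915−22.2560)/(77.9487−54.1131)=1.0000; B=V−Δ·S=-26.7707
Node (1,0) S=36.9600: V=(p*·17.9640+(1−p*)·4.7676)/1.19=14.4964; Δ=(17.9640−4.7676)/(44.7216−31.0464)=0.9650; B=V−Δ·S=-21.1696
Node (1,1) S=53.2400: V=(p*·37.6497+(1−p*)·17.9640)/1.19=30.7442; Δ=(37.6497−17.9640)/(64.4204−44.7216)=0.9993; B=V−Δ·S=-22.4604
Node (0,0) S=44.0000: V=(p*·30.7442+(1−p*)·14.4964)/1.19=25.0974; Δ=(30.7442−14.4964)/(53.2400−36.9600)=0.9980; B=V−Δ·S=-18.8156
The time-0 hedge costs 25.0974, which is the no-arbitrage price.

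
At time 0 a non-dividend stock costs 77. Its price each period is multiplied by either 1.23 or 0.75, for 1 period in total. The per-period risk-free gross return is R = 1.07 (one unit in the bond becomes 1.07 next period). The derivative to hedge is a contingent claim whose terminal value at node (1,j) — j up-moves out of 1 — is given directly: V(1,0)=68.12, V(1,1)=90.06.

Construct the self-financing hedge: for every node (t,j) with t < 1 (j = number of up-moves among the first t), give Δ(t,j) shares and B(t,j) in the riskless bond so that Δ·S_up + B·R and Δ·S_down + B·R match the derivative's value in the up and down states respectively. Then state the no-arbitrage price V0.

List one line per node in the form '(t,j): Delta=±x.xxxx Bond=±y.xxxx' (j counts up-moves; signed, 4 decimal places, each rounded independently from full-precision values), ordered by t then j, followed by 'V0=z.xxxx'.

Risk-neutral probability p* = (R−d)/(u−d) = (1.07−0.75)/(1.23−0.75) = 0.6667.
Terminal payoffs: V(1,0)=68.1200, V(1,1)=90.0600
Node (0,0) S=77.0000: V=(p*·90.0600+(1−p*)·68.1200)/1.07=77.3333; Δ=(90.0600−68.1200)/(94.7100−57.7500)=0.5936; B=V−Δ·S=31.6250
Self-financing check: at every node Δ·S+B equals the discounted successor values.

(0,0): Delta=0.5936 Bond=31.6250
V0=77.3333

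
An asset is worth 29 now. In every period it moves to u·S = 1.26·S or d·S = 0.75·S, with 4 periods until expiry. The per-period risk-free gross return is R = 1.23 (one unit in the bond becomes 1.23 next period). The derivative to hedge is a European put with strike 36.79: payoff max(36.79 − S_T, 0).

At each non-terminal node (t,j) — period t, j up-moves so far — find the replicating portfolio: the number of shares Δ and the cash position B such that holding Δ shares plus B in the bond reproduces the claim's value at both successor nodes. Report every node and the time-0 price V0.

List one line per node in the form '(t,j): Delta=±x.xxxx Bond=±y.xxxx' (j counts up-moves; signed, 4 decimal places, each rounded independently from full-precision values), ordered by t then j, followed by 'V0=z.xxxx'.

The replicating-portfolio and risk-neutral prices coincide; use p* = (1.23−0.75)/(1.26−0.75) = 0.9412 for the latter.
Terminal payoffs: V(4,0)=27.6142, V(4,1)=21.3747, V(4,2)=10.8923, V(4,3)=0.0000, V(4,4)=0.0000
Node (3,0) S=12.2344: V=(p*·21.3747+(1−p*)·27.6142)/1.23=17.6762; Δ=(21.3747−27.6142)/(15.4153−9.1758)=-1.0000; B=V−Δ·S=29.9106
Node (3,1) S=20.5538: V=(p*·10.8923+(1−p*)·21.3747)/1.23=9.3568; Δ=(10.8923−21.3747)/(25.8977−15.4153)=-1.0000; B=V−Δ·S=29.9106
Node (3,2) S=34.5303: V=(p*·0.0000+(1−p*)·10.8923)/1.23=0.5209; Δ=(0.0000−10.8923)/(43.5082−25.8977)=-0.6185; B=V−Δ·S=21.8783
Node (3,3) S=58.0109: V=(p*·0.0000+(1−p*)·0.0000)/1.23=0.0000; Δ=(0.0000−0.0000)/(73.0937−43.5082)=0.0000; B=V−Δ·S=0.0000
Node (2,0) S=16.3125: V=(p*·9.3568+(1−p*)·17.6762)/1.23=8.0050; Δ=(9.3568−17.6762)/(20.5538−12.2344)=-1.0000; B=V−Δ·S=24.3175
Node (2,1) S=27.4050: V=(p*·0.5209+(1−p*)·9.3568)/1.23=0.8461; Δ=(0.5209−9.3568)/(34.5303−20.5538)=-0.6322; B=V−Δ·S=18.1714
Node (2,2) S=46.0404: V=(p*·0.0000+(1−p*)·0.5209)/1.23=0.0249; Δ=(0.0000−0.5209)/(58.0109−34.5303)=-0.0222; B=V−Δ·S=1.0463
Node (1,0) S=21.7500: V=(p*·0.8461+(1−p*)·8.0050)/1.23=1.0302; Δ=(0.8461−8.0050)/(27.4050−16.3125)=-0.6454; B=V−Δ·S=15.0674
Node (1,1) S=36.5400: V=(p*·0.0249+(1−p*)·0.8461)/1.23=0.0595; Δ=(0.0249−0.8461)/(46.0404−27.4050)=-0.0441; B=V−Δ·S=1.6696
Node (0,0) S=29.0000: V=(p*·0.0595+(1−p*)·1.0302)/1.23=0.0948; Δ=(0.0595−1.0302)/(36.5400−21.7500)=-0.0656; B=V−Δ·S=1.9982
Self-financing check: at every node Δ·S+B equals the discounted successor values.

(0,0): Delta=-0.0656 Bond=1.9982
(1,0): Delta=-0.6454 Bond=15.0674
(1,1): Delta=-0.0441 Bond=1.6696
(2,0): Delta=-1.0000 Bond=24.3175
(2,1): Delta=-0.6322 Bond=18.1714
(2,2): Delta=-0.0222 Bond=1.0463
(3,0): Delta=-1.0000 Bond=29.9106
(3,1): Delta=-1.0000 Bond=29.9106
(3,2): Delta=-0.6185 Bond=21.8783
(3,3): Delta=0.0000 Bond=0.0000
V0=0.0948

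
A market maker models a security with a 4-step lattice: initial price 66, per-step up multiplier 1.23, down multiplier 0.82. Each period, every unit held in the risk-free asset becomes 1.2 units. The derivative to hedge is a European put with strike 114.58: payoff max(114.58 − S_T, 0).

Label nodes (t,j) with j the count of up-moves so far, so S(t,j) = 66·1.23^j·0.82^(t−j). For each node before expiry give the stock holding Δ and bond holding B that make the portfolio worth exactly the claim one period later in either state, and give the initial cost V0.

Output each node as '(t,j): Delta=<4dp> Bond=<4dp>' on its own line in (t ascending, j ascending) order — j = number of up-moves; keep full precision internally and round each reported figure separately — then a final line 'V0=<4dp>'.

Under the risk-neutral measure, an up-move has probability p* = (R−d)/(u−d) = 0.9268 and values discount at R = 1.2.
Terminal values V(4,·): V(4,0)=84.7400, V(4,1)=69.8199, V(4,2)=47.4399, V(4,3)=13.8699, V(4,4)=0.0000
  t=3,j=0: stock 36.3903 → up 44.7601 (V=69.8199), down 29.8400 (V=84.7400). Price 59.0930; hedge Δ=-1.0000, bond B=95.4833.
  t=3,j=1: stock 54.5854 → up 67.1401 (V=47.4399), down 44.7601 (V=69.8199). Price 40.8979; hedge Δ=-1.0000, bond B=95.4833.
  t=3,j=2: stock 81.8781 → up 100.7101 (V=13.8699), down 67.1401 (V=47.4399). Price 13.6052; hedge Δ=-1.0000, bond B=95.4833.
  t=3,j=3: stock 122.8172 → up 151.0652 (V=0.0000), down 100.7101 (V=13.8699). Price 0.8457; hedge Δ=-0.2754, bond B=34.6747.
  t=2,j=0: stock 44.3784 → up 54.5854 (V=40.8979), down 36.3903 (V=59.0930). Price 35.1910; hedge Δ=-1.0000, bond B=79.5694.
  t=2,j=1: stock 66.5676 → up 81.8781 (V=13.6052), down 54.5854 (V=40.8979). Price 13.0018; hedge Δ=-1.0000, bond B=79.5694.
  t=2,j=2: stock 99.8514 → up 122.8172 (V=0.8457), down 81.8781 (V=13.6052). Price 1.4828; hedge Δ=-0.3117, bond B=32.6034.
  t=1,j=0: stock 54.1200 → up 66.5676 (V=13.0018), down 44.3784 (V=35.1910). Price 12.1879; hedge Δ=-1.0000, bond B=66.3079.
  t=1,j=1: stock 81.1800 → up 99.8514 (V=1.4828), down 66.5676 (V=13.0018). Price 1.9380; hedge Δ=-0.3461, bond B=30.0333.
  t=0,j=0: stock 66.0000 → up 81.1800 (V=1.9380), down 54.1200 (V=12.1879). Price 2.2400; hedge Δ=-0.3788, bond B=27.2396.
The time-0 hedge costs 2.2400, which is the no-arbitrage price.

(0,0): Delta=-0.3788 Bond=27.2396
(1,0): Delta=-1.0000 Bond=66.3079
(1,1): Delta=-0.3461 Bond=30.0333
(2,0): Delta=-1.0000 Bond=79.5694
(2,1): Delta=-1.0000 Bond=79.5694
(2,2): Delta=-0.3117 Bond=32.6034
(3,0): Delta=-1.0000 Bond=95.4833
(3,1): Delta=-1.0000 Bond=95.4833
(3,2): Delta=-1.0000 Bond=95.4833
(3,3): Delta=-0.2754 Bond=34.6747
V0=2.2400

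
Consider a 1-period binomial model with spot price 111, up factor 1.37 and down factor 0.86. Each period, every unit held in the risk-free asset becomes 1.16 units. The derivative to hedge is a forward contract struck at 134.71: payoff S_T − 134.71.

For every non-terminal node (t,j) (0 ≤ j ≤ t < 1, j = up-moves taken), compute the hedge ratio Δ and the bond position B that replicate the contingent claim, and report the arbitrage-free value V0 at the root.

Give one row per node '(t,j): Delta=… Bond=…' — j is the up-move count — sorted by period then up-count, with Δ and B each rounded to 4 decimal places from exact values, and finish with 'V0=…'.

(0,0): Delta=1.0000 Bond=-116.1293
V0=-5.1293

No-arbitrage ⇒ martingale measure with p* = (R−d)/(u−d) = 0.5882.
Payoff layer (t=1): V(1,0)=-39.2500, V(1,1)=17.3600
Node (0,0) S=111.0000: V=(p*·17.3600+(1−p*)·-39.2500)/1.16=-5.1293; Δ=(17.3600−-39.2500)/(152.0700−95.4600)=1.0000; B=V−Δ·S=-116.1293
Root portfolio cost Δ·111+B reproduces V0=-5.1293.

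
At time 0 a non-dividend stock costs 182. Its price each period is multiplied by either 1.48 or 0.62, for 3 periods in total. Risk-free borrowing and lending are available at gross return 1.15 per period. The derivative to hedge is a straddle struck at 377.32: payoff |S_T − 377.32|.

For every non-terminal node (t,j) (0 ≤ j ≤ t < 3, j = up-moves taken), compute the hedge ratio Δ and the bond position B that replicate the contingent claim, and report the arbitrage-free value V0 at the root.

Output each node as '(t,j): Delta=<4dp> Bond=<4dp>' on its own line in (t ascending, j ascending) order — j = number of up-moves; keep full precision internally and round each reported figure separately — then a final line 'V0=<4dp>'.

No-arbitrage ⇒ martingale measure with p* = (R−d)/(u−d) = 0.6163.
Terminal values V(3,·): V(3,0)=333.9443, V(3,1)=273.7780, V(3,2)=130.1553, V(3,3)=212.6861
Node (2,0) S=69.9608: V=(p*·273.7780+(1−p*)·333.9443)/1.15=258.1435; Δ=(273.7780−333.9443)/(103.5420−43.3757)=-1.0000; B=V−Δ·S=328.1043
Node (2,1) S=167.0032: V=(p*·130.1553+(1−p*)·273.7780)/1.15=161.1011; Δ=(130.1553−273.7780)/(247.1647−103.5420)=-1.0000; B=V−Δ·S=328.1043
Node (2,2) S=398.6528: V=(p*·212.6861+(1−p*)·130.1553)/1.15=157.4064; Δ=(212.6861−130.1553)/(590.0061−247.1647)=0.2407; B=V−Δ·S=61.4402
Node (1,0) S=112.8400: V=(p*·161.1011+(1−p*)·258.1435)/1.15=172.4681; Δ=(161.1011−258.1435)/(167.0032−69.9608)=-1.0000; B=V−Δ·S=285.3081
Node (1,1) S=269.3600: V=(p*·157.4064+(1−p*)·161.1011)/1.15=138.1079; Δ=(157.4064−161.1011)/(398.6528−167.0032)=-0.0159; B=V−Δ·S=142.4042
Node (0,0) S=182.0000: V=(p*·138.1079+(1−p*)·172.4681)/1.15=131.5588; Δ=(138.1079−172.4681)/(269.3600−112.8400)=-0.2195; B=V−Δ·S=171.5125
Self-financing check: at every node Δ·S+B equals the discounted successor values.

(0,0): Delta=-0.2195 Bond=171.5125
(1,0): Delta=-1.0000 Bond=285.3081
(1,1): Delta=-0.0159 Bond=142.4042
(2,0): Delta=-1.0000 Bond=328.1043
(2,1): Delta=-1.0000 Bond=328.1043
(2,2): Delta=0.2407 Bond=61.4402
V0=131.5588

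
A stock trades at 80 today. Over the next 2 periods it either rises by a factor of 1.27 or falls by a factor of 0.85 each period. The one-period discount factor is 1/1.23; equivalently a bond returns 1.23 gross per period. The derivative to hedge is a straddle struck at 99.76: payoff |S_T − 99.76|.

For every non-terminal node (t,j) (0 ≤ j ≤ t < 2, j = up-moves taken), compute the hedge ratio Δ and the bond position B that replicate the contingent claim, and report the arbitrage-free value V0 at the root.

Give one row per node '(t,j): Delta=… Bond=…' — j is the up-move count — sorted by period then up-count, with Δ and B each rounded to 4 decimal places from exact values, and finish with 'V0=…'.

Under the risk-neutral measure, an up-move has probability p* = (R−d)/(u−d) = 0.9048 and values discount at R = 1.23.
Terminal payoffs: V(2,0)=41.9600, V(2,1)=13.4000, V(2,2)=29.2720
Node (1,0) S=68.0000: V=(p*·13.4000+(1−p*)·41.9600)/1.23=13.1057; Δ=(13.4000−41.9600)/(86.3600−57.8000)=-1.0000; B=V−Δ·S=81.1057
Node (1,1) S=101.6000: V=(p*·29.2720+(1−p*)·13.4000)/1.23=22.5694; Δ=(29.2720−13.4000)/(129.0320−86.3600)=0.3720; B=V−Δ·S=-15.2211
Node (0,0) S=80.0000: V=(p*·22.5694+(1−p*)·13.1057)/1.23=17.6163; Δ=(22.5694−13.1057)/(101.6000−68.0000)=0.2817; B=V−Δ·S=-4.9163
Each (Δ,B) replicates both successor values, so the strategy is self-financing and V0 is arbitrage-free.

(0,0): Delta=0.2817 Bond=-4.9163
(1,0): Delta=-1.0000 Bond=81.1057
(1,1): Delta=0.3720 Bond=-15.2211
V0=17.6163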